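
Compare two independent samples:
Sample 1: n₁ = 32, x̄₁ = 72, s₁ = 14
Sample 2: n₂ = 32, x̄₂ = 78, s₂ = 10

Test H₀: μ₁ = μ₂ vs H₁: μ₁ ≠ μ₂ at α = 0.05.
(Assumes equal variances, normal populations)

Pooled variance: s²_p = [31×14² + 31×10²]/(62) = 148.0000
s_p = 12.1655
SE = s_p×√(1/n₁ + 1/n₂) = 12.1655×√(1/32 + 1/32) = 3.0414
t = (x̄₁ - x̄₂)/SE = (72 - 78)/3.0414 = -1.9728
df = 62, t-critical = ±1.999
Decision: fail to reject H₀

Answer: t = -1.9728, fail to reject H₀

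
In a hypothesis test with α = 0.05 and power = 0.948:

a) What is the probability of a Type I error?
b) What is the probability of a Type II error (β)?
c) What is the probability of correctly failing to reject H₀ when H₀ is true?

a) Type I error probability = α = 0.05
b) Power = P(reject H₀ | H₁ true) = 1 - β = 0.948, so Type II error probability = β = 1 - Power = 0.052
c) P(fail to reject H₀ | H₀ true) = 1 - α = 0.95

Answer: a) 0.05, b) 0.052, c) 0.95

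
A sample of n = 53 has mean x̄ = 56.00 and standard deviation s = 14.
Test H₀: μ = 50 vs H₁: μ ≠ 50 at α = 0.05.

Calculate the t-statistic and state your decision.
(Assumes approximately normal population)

Answer: t = 3.1201, reject H₀

Derivation:
df = n - 1 = 52
SE = s/√n = 14/√53 = 1.9230
t = (x̄ - μ₀)/SE = (56.00 - 50)/1.9230 = 3.1201
Critical value: t_{0.025,52} = ±2.007
p-value ≈ 0.0029
Decision: reject H₀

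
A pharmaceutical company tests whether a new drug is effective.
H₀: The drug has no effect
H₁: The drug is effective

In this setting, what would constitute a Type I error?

Type I error (α): Rejecting H₀ when H₀ is true
Type II error (β): Failing to reject H₀ when H₁ is true

Answer: Concluding the drug is effective when it actually has no effect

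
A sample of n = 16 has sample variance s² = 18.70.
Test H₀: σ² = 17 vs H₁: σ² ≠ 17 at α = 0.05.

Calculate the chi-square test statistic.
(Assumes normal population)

Answer: χ² = 16.5000, fail to reject H₀

Derivation:
df = n - 1 = 15
χ² = (n-1)s²/σ₀² = 15×18.70/17 = 16.5000
Critical values: χ²_{0.975,15} = 6.262, χ²_{0.025,15} = 27.488
Rejection region: χ² < 6.262 or χ² > 27.488
Decision: fail to reject H₀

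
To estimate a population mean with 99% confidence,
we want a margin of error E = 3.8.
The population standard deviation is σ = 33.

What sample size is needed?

z_0.005 = 2.576
n = (z×σ/E)² = (2.576×33/3.8)²
n = 500.4404
Round up: n = 501

Answer: n = 501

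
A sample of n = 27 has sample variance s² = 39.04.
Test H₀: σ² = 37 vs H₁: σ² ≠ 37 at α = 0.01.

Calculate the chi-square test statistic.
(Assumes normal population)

Answer: χ² = 27.4335, fail to reject H₀

Derivation:
df = n - 1 = 26
χ² = (n-1)s²/σ₀² = 26×39.04/37 = 27.4335
Critical values: χ²_{0.995,26} = 11.160, χ²_{0.005,26} = 48.290
Rejection region: χ² < 11.160 or χ² > 48.290
Decision: fail to reject H₀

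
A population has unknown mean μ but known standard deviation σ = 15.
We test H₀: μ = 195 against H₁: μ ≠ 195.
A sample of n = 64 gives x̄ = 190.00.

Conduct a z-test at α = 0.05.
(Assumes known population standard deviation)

Answer: z = -2.6667, reject H₀

Derivation:
Standard error: SE = σ/√n = 15/√64 = 1.8750
z-statistic: z = (x̄ - μ₀)/SE = (190.00 - 195)/1.8750 = -2.6667
Critical value: ±1.960
p-value = 0.0077
Decision: reject H₀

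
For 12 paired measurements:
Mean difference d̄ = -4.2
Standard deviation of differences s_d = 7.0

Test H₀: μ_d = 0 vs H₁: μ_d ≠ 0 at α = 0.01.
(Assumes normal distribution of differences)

Answer: t = -2.0785, fail to reject H₀

Derivation:
df = n - 1 = 11
SE = s_d/√n = 7.0/√12 = 2.0207
t = d̄/SE = -4.2/2.0207 = -2.0785
Critical value: t_{0.005,11} = ±3.106
p-value ≈ 0.0619
Decision: fail to reject H₀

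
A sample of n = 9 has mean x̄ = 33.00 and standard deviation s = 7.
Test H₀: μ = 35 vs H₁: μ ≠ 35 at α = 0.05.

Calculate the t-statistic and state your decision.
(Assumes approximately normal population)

df = n - 1 = 8
SE = s/√n = 7/√9 = 2.3333
t = (x̄ - μ₀)/SE = (33.00 - 35)/2.3333 = -0.8572
Critical value: t_{0.025,8} = ±2.306
p-value ≈ 0.4163
Decision: fail to reject H₀

Answer: t = -0.8572, fail to reject H₀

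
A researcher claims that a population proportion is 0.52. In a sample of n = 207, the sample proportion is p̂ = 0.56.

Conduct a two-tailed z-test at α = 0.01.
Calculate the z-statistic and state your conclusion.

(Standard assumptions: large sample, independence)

Answer: z = 1.1519, fail to reject H₀

Derivation:
H₀: p = 0.52, H₁: p ≠ 0.52
Standard error: SE = √(p₀(1-p₀)/n) = √(0.52×0.48/207) = 0.034725
z-statistic: z = (p̂ - p₀)/SE = (0.56 - 0.52)/0.034725 = 1.1519
Critical value: z_0.005 = ±2.576
p-value = 0.2494
Decision: fail to reject H₀ at α = 0.01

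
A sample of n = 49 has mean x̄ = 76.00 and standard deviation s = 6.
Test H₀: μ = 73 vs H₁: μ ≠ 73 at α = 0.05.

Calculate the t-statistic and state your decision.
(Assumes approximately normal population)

df = n - 1 = 48
SE = s/√n = 6/√49 = 0.8571
t = (x̄ - μ₀)/SE = (76.00 - 73)/0.8571 = 3.5002
Critical value: t_{0.025,48} = ±2.011
p-value ≈ 0.0010
Decision: reject H₀

Answer: t = 3.5002, reject H₀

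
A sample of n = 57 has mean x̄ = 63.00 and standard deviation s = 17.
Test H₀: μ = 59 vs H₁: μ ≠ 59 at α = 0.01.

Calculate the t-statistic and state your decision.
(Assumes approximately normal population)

Answer: t = 1.7764, fail to reject H₀

Derivation:
df = n - 1 = 56
SE = s/√n = 17/√57 = 2.2517
t = (x̄ - μ₀)/SE = (63.00 - 59)/2.2517 = 1.7764
Critical value: t_{0.005,56} = ±2.667
p-value ≈ 0.0811
Decision: fail to reject H₀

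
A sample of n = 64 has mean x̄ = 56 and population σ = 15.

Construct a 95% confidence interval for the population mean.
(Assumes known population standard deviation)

Confidence level: 95%, α = 0.05
z_0.025 = 1.960
SE = σ/√n = 15/√64 = 1.8750
Margin of error = 1.960 × 1.8750 = 3.6750
CI: x̄ ± margin = 56 ± 3.6750
CI: (52.3250, 59.6750)

Answer: (52.3250, 59.6750)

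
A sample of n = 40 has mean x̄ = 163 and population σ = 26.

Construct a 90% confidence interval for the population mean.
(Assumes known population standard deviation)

Answer: (156.2374, 169.7626)

Derivation:
Confidence level: 90%, α = 0.1
z_0.05 = 1.645
SE = σ/√n = 26/√40 = 4.1110
Margin of error = 1.645 × 4.1110 = 6.7626
CI: x̄ ± margin = 163 ± 6.7626
CI: (156.2374, 169.7626)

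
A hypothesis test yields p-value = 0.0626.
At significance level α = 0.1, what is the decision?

Answer: reject H₀

Derivation:
Compare p-value to α:
0.0626 < 0.1
Decision: reject H₀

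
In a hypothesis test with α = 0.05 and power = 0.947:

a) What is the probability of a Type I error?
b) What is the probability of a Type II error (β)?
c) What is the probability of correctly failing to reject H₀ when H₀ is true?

Answer: a) 0.05, b) 0.053, c) 0.95

Derivation:
a) Type I error probability = α = 0.05
b) Power = P(reject H₀ | H₁ true) = 1 - β = 0.947, so Type II error probability = β = 1 - Power = 0.053
c) P(fail to reject H₀ | H₀ true) = 1 - α = 0.95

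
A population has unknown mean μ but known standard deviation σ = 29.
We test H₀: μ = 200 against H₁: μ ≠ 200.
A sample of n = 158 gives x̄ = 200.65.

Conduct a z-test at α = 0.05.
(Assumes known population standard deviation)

Standard error: SE = σ/√n = 29/√158 = 2.3071
z-statistic: z = (x̄ - μ₀)/SE = (200.65 - 200)/2.3071 = 0.2817
Critical value: ±1.960
p-value = 0.7782
Decision: fail to reject H₀

Answer: z = 0.2817, fail to reject H₀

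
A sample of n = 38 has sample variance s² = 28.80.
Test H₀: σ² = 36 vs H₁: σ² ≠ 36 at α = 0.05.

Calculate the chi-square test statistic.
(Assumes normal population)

df = n - 1 = 37
χ² = (n-1)s²/σ₀² = 37×28.80/36 = 29.6000
Critical values: χ²_{0.975,37} = 22.106, χ²_{0.025,37} = 55.668
Rejection region: χ² < 22.106 or χ² > 55.668
Decision: fail to reject H₀

Answer: χ² = 29.6000, fail to reject H₀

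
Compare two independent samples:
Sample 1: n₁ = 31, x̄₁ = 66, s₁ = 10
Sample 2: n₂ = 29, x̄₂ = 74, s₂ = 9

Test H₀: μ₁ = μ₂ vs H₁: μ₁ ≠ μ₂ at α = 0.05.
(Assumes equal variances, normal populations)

Pooled variance: s²_p = [30×10² + 28×9²]/(58) = 90.8276
s_p = 9.5304
SE = s_p×√(1/n₁ + 1/n₂) = 9.5304×√(1/31 + 1/29) = 2.4621
t = (x̄₁ - x̄₂)/SE = (66 - 74)/2.4621 = -3.2493
df = 58, t-critical = ±2.002
Decision: reject H₀

Answer: t = -3.2493, reject H₀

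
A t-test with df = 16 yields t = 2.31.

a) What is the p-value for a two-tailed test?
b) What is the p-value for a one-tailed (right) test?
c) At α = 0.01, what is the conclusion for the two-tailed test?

Answer: a) 0.0346, b) 0.0173, c) fail to reject H₀

Derivation:
Using t-distribution with df = 16:
a) Two-tailed: p = 2×P(T > 2.31) = 0.0346
b) One-tailed: p = P(T > 2.31) = 0.0173
c) 0.0346 ≥ 0.01, fail to reject H₀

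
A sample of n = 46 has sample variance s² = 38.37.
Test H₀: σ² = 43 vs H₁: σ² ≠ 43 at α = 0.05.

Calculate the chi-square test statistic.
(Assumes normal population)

Answer: χ² = 40.1547, fail to reject H₀

Derivation:
df = n - 1 = 45
χ² = (n-1)s²/σ₀² = 45×38.37/43 = 40.1547
Critical values: χ²_{0.975,45} = 28.366, χ²_{0.025,45} = 65.410
Rejection region: χ² < 28.366 or χ² > 65.410
Decision: fail to reject H₀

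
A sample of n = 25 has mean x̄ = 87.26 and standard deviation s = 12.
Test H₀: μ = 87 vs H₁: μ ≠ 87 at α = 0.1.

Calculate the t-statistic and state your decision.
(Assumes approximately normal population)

df = n - 1 = 24
SE = s/√n = 12/√25 = 2.4000
t = (x̄ - μ₀)/SE = (87.26 - 87)/2.4000 = 0.1083
Critical value: t_{0.05,24} = ±1.711
p-value ≈ 0.9147
Decision: fail to reject H₀

Answer: t = 0.1083, fail to reject H₀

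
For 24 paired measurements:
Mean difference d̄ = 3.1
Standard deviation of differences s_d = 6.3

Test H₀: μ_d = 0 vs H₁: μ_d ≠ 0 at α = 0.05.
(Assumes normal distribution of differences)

df = n - 1 = 23
SE = s_d/√n = 6.3/√24 = 1.2860
t = d̄/SE = 3.1/1.2860 = 2.4106
Critical value: t_{0.025,23} = ±2.069
p-value ≈ 0.0243
Decision: reject H₀

Answer: t = 2.4106, reject H₀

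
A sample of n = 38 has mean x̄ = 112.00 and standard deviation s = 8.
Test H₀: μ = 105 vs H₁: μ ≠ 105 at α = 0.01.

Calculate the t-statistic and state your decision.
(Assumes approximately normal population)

df = n - 1 = 37
SE = s/√n = 8/√38 = 1.2978
t = (x̄ - μ₀)/SE = (112.00 - 105)/1.2978 = 5.3937
Critical value: t_{0.005,37} = ±2.715
p-value < 0.0001
Decision: reject H₀

Answer: t = 5.3937, reject H₀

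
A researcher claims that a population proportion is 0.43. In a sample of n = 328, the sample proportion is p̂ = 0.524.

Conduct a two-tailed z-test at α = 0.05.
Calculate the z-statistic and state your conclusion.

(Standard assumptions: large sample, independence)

H₀: p = 0.43, H₁: p ≠ 0.43
Standard error: SE = √(p₀(1-p₀)/n) = √(0.43×0.57/328) = 0.027336
z-statistic: z = (p̂ - p₀)/SE = (0.524 - 0.43)/0.027336 = 3.4387
Critical value: z_0.025 = ±1.960
p-value = 0.0006
Decision: reject H₀ at α = 0.05

Answer: z = 3.4387, reject H₀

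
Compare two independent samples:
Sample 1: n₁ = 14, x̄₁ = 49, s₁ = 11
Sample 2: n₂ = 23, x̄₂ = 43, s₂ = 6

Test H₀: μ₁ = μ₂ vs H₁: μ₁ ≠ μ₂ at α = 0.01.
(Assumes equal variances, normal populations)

Answer: t = 2.1532, fail to reject H₀

Derivation:
Pooled variance: s²_p = [13×11² + 22×6²]/(35) = 67.5714
s_p = 8.2202
SE = s_p×√(1/n₁ + 1/n₂) = 8.2202×√(1/14 + 1/23) = 2.7865
t = (x̄₁ - x̄₂)/SE = (49 - 43)/2.7865 = 2.1532
df = 35, t-critical = ±2.724
Decision: fail to reject H₀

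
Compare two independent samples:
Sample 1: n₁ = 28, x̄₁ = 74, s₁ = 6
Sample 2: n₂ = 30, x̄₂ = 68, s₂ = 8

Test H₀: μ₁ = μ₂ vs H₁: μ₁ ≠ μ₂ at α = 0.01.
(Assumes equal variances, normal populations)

Pooled variance: s²_p = [27×6² + 29×8²]/(56) = 50.5000
s_p = 7.1063
SE = s_p×√(1/n₁ + 1/n₂) = 7.1063×√(1/28 + 1/30) = 1.8673
t = (x̄₁ - x̄₂)/SE = (74 - 68)/1.8673 = 3.2132
df = 56, t-critical = ±2.667
Decision: reject H₀

Answer: t = 3.2132, reject H₀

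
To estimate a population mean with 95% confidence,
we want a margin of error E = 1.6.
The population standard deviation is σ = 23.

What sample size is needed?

Answer: n = 794

Derivation:
z_0.025 = 1.960
n = (z×σ/E)² = (1.960×23/1.6)²
n = 793.8306
Round up: n = 794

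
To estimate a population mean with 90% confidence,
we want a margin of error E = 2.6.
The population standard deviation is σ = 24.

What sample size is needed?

z_0.05 = 1.645
n = (z×σ/E)² = (1.645×24/2.6)²
n = 230.5725
Round up: n = 231

Answer: n = 231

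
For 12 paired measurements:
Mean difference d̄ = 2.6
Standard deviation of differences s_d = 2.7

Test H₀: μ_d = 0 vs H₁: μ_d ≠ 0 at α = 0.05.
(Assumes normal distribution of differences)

Answer: t = 3.3359, reject H₀

Derivation:
df = n - 1 = 11
SE = s_d/√n = 2.7/√12 = 0.7794
t = d̄/SE = 2.6/0.7794 = 3.3359
Critical value: t_{0.025,11} = ±2.201
p-value ≈ 0.0066
Decision: reject H₀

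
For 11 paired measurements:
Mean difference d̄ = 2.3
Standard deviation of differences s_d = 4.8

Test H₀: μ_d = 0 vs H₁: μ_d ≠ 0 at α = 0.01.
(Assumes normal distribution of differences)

df = n - 1 = 10
SE = s_d/√n = 4.8/√11 = 1.4473
t = d̄/SE = 2.3/1.4473 = 1.5892
Critical value: t_{0.005,10} = ±3.169
p-value ≈ 0.1431
Decision: fail to reject H₀

Answer: t = 1.5892, fail to reject H₀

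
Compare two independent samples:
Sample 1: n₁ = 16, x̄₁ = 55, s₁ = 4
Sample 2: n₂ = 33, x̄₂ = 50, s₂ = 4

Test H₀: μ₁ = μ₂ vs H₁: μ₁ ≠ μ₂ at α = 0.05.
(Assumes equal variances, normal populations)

Pooled variance: s²_p = [15×4² + 32×4²]/(47) = 16.0000
s_p = 4.0000
SE = s_p×√(1/n₁ + 1/n₂) = 4.0000×√(1/16 + 1/33) = 1.2185
t = (x̄₁ - x̄₂)/SE = (55 - 50)/1.2185 = 4.1034
df = 47, t-critical = ±2.012
Decision: reject H₀

Answer: t = 4.1034, reject H₀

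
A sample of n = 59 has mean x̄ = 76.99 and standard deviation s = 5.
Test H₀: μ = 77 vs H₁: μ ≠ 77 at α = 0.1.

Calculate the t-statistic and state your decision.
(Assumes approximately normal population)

Answer: t = -0.0154, fail to reject H₀

Derivation:
df = n - 1 = 58
SE = s/√n = 5/√59 = 0.6509
t = (x̄ - μ₀)/SE = (76.99 - 77)/0.6509 = -0.0154
Critical value: t_{0.05,58} = ±1.672
p-value ≈ 0.9878
Decision: fail to reject H₀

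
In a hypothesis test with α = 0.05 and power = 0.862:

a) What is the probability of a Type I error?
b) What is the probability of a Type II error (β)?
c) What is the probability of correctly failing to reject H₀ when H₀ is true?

Answer: a) 0.05, b) 0.138, c) 0.95

Derivation:
a) Type I error probability = α = 0.05
b) Power = P(reject H₀ | H₁ true) = 1 - β = 0.862, so Type II error probability = β = 1 - Power = 0.138
c) P(fail to reject H₀ | H₀ true) = 1 - α = 0.95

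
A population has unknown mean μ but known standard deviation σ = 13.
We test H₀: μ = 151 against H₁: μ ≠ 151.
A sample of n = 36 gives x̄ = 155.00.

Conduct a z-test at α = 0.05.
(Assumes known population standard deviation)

Standard error: SE = σ/√n = 13/√36 = 2.1667
z-statistic: z = (x̄ - μ₀)/SE = (155.00 - 151)/2.1667 = 1.8461
Critical value: ±1.960
p-value = 0.0649
Decision: fail to reject H₀

Answer: z = 1.8461, fail to reject H₀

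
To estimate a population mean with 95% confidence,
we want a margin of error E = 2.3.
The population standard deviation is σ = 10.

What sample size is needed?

Answer: n = 73

Derivation:
z_0.025 = 1.960
n = (z×σ/E)² = (1.960×10/2.3)²
n = 72.6200
Round up: n = 73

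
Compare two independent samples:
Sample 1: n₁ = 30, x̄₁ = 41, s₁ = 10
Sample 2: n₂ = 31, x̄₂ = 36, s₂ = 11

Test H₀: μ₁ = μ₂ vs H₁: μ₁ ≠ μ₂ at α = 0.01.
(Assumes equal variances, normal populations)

Answer: t = 1.8557, fail to reject H₀

Derivation:
Pooled variance: s²_p = [29×10² + 30×11²]/(59) = 110.6780
s_p = 10.5204
SE = s_p×√(1/n₁ + 1/n₂) = 10.5204×√(1/30 + 1/31) = 2.6944
t = (x̄₁ - x̄₂)/SE = (41 - 36)/2.6944 = 1.8557
df = 59, t-critical = ±2.662
Decision: fail to reject H₀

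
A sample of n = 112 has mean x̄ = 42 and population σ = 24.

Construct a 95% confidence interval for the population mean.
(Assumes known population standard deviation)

Confidence level: 95%, α = 0.05
z_0.025 = 1.960
SE = σ/√n = 24/√112 = 2.2678
Margin of error = 1.960 × 2.2678 = 4.4449
CI: x̄ ± margin = 42 ± 4.4449
CI: (37.5551, 46.4449)

Answer: (37.5551, 46.4449)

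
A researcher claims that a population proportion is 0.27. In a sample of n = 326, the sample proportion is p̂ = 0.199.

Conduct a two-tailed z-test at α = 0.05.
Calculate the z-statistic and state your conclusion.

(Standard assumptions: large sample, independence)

Answer: z = -2.8875, reject H₀

Derivation:
H₀: p = 0.27, H₁: p ≠ 0.27
Standard error: SE = √(p₀(1-p₀)/n) = √(0.27×0.73/326) = 0.024589
z-statistic: z = (p̂ - p₀)/SE = (0.199 - 0.27)/0.024589 = -2.8875
Critical value: z_0.025 = ±1.960
p-value = 0.0039
Decision: reject H₀ at α = 0.05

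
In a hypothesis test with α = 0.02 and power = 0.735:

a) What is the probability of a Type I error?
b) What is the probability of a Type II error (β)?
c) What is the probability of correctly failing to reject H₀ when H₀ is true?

Answer: a) 0.02, b) 0.265, c) 0.98

Derivation:
a) Type I error probability = α = 0.02
b) Power = P(reject H₀ | H₁ true) = 1 - β = 0.735, so Type II error probability = β = 1 - Power = 0.265
c) P(fail to reject H₀ | H₀ true) = 1 - α = 0.98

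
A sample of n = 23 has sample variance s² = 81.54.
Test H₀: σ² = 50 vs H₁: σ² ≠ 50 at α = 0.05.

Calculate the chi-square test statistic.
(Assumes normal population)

df = n - 1 = 22
χ² = (n-1)s²/σ₀² = 22×81.54/50 = 35.8776
Critical values: χ²_{0.975,22} = 10.982, χ²_{0.025,22} = 36.781
Rejection region: χ² < 10.982 or χ² > 36.781
Decision: fail to reject H₀

Answer: χ² = 35.8776, fail to reject H₀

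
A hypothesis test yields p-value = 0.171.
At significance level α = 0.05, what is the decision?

Compare p-value to α:
0.171 ≥ 0.05
Decision: fail to reject H₀

Answer: fail to reject H₀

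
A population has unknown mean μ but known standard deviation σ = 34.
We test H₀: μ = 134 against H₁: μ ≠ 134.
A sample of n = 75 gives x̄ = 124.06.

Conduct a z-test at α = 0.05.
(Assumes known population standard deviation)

Answer: z = -2.5318, reject H₀

Derivation:
Standard error: SE = σ/√n = 34/√75 = 3.9260
z-statistic: z = (x̄ - μ₀)/SE = (124.06 - 134)/3.9260 = -2.5318
Critical value: ±1.960
p-value = 0.0113
Decision: reject H₀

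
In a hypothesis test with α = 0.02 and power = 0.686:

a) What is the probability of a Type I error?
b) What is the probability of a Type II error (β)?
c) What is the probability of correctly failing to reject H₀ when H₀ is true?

Answer: a) 0.02, b) 0.314, c) 0.98

Derivation:
a) Type I error probability = α = 0.02
b) Power = P(reject H₀ | H₁ true) = 1 - β = 0.686, so Type II error probability = β = 1 - Power = 0.314
c) P(fail to reject H₀ | H₀ true) = 1 - α = 0.98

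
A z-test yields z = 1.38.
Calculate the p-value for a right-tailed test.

Answer: p-value ≈ 0.0838

Derivation:
For z = 1.38:
p = P(Z > 1.38) = 1 - Φ(1.38) = 0.0838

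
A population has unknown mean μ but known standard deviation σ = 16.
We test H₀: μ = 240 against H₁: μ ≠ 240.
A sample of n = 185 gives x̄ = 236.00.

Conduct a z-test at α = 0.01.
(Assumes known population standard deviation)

Standard error: SE = σ/√n = 16/√185 = 1.1763
z-statistic: z = (x̄ - μ₀)/SE = (236.00 - 240)/1.1763 = -3.4005
Critical value: ±2.576
p-value = 0.0007
Decision: reject H₀

Answer: z = -3.4005, reject H₀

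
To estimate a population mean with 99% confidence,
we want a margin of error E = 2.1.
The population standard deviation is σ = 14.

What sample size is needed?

Answer: n = 295

Derivation:
z_0.005 = 2.576
n = (z×σ/E)² = (2.576×14/2.1)²
n = 294.9234
Round up: n = 295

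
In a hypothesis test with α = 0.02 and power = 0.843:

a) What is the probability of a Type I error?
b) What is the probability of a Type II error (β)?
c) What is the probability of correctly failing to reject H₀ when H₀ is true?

Answer: a) 0.02, b) 0.157, c) 0.98

Derivation:
a) Type I error probability = α = 0.02
b) Power = P(reject H₀ | H₁ true) = 1 - β = 0.843, so Type II error probability = β = 1 - Power = 0.157
c) P(fail to reject H₀ | H₀ true) = 1 - α = 0.98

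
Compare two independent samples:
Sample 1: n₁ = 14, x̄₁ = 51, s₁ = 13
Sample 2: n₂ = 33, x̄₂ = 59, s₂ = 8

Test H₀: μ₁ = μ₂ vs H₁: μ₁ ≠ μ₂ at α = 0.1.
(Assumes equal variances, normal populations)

Answer: t = -2.5825, reject H₀

Derivation:
Pooled variance: s²_p = [13×13² + 32×8²]/(45) = 94.3333
s_p = 9.7125
SE = s_p×√(1/n₁ + 1/n₂) = 9.7125×√(1/14 + 1/33) = 3.0978
t = (x̄₁ - x̄₂)/SE = (51 - 59)/3.0978 = -2.5825
df = 45, t-critical = ±1.679
Decision: reject H₀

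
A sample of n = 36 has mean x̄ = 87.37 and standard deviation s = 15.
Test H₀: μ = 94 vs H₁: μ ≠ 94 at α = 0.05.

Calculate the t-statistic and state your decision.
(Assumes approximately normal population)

Answer: t = -2.6520, reject H₀

Derivation:
df = n - 1 = 35
SE = s/√n = 15/√36 = 2.5000
t = (x̄ - μ₀)/SE = (87.37 - 94)/2.5000 = -2.6520
Critical value: t_{0.025,35} = ±2.030
p-value ≈ 0.0119
Decision: reject H₀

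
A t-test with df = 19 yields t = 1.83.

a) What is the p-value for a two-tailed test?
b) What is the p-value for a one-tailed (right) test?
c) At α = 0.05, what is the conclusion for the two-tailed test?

Answer: a) 0.0830, b) 0.0415, c) fail to reject H₀

Derivation:
Using t-distribution with df = 19:
a) Two-tailed: p = 2×P(T > 1.83) = 0.0830
b) One-tailed: p = P(T > 1.83) = 0.0415
c) 0.0830 ≥ 0.05, fail to reject H₀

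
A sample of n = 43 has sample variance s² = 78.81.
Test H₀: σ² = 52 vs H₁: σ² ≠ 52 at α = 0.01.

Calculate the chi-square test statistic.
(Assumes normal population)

df = n - 1 = 42
χ² = (n-1)s²/σ₀² = 42×78.81/52 = 63.6542
Critical values: χ²_{0.995,42} = 22.138, χ²_{0.005,42} = 69.336
Rejection region: χ² < 22.138 or χ² > 69.336
Decision: fail to reject H₀

Answer: χ² = 63.6542, fail to reject H₀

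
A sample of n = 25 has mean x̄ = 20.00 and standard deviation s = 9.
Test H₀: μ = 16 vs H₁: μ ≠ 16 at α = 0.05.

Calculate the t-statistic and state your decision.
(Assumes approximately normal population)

Answer: t = 2.2222, reject H₀

Derivation:
df = n - 1 = 24
SE = s/√n = 9/√25 = 1.8000
t = (x̄ - μ₀)/SE = (20.00 - 16)/1.8000 = 2.2222
Critical value: t_{0.025,24} = ±2.064
p-value ≈ 0.0359
Decision: reject H₀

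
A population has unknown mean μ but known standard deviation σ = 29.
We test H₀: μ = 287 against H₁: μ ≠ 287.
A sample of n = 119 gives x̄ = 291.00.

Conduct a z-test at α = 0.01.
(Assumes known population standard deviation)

Answer: z = 1.5047, fail to reject H₀

Derivation:
Standard error: SE = σ/√n = 29/√119 = 2.6584
z-statistic: z = (x̄ - μ₀)/SE = (291.00 - 287)/2.6584 = 1.5047
Critical value: ±2.576
p-value = 0.1324
Decision: fail to reject H₀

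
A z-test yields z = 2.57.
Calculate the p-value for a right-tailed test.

For z = 2.57:
p = P(Z > 2.57) = 1 - Φ(2.57) = 0.0051

Answer: p-value ≈ 0.0051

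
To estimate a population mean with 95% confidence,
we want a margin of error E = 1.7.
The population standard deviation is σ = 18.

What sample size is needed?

z_0.025 = 1.960
n = (z×σ/E)² = (1.960×18/1.7)²
n = 430.6846
Round up: n = 431

Answer: n = 431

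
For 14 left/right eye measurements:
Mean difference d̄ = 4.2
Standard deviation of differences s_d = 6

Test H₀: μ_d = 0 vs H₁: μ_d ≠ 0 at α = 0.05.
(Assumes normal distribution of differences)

Answer: t = 2.6191, reject H₀

Derivation:
df = n - 1 = 13
SE = s_d/√n = 6/√14 = 1.6036
t = d̄/SE = 4.2/1.6036 = 2.6191
Critical value: t_{0.025,13} = ±2.160
p-value ≈ 0.0212
Decision: reject H₀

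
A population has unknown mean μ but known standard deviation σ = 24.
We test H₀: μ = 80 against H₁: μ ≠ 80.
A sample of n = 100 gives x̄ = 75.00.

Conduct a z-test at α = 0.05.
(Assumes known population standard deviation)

Standard error: SE = σ/√n = 24/√100 = 2.4000
z-statistic: z = (x̄ - μ₀)/SE = (75.00 - 80)/2.4000 = -2.0833
Critical value: ±1.960
p-value = 0.0372
Decision: reject H₀

Answer: z = -2.0833, reject H₀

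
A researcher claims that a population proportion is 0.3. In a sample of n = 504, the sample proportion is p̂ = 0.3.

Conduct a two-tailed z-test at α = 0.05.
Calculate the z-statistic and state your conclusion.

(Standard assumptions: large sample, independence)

H₀: p = 0.3, H₁: p ≠ 0.3
Standard error: SE = √(p₀(1-p₀)/n) = √(0.3×0.7/504) = 0.020412
z-statistic: z = (p̂ - p₀)/SE = (0.3 - 0.3)/0.020412 = 0.0000
Critical value: z_0.025 = ±1.960
p-value = 1.0000
Decision: fail to reject H₀ at α = 0.05

Answer: z = 0.0000, fail to reject H₀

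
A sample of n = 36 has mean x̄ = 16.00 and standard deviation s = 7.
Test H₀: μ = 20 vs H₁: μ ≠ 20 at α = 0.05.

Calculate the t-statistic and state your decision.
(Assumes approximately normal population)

df = n - 1 = 35
SE = s/√n = 7/√36 = 1.1667
t = (x̄ - μ₀)/SE = (16.00 - 20)/1.1667 = -3.4285
Critical value: t_{0.025,35} = ±2.030
p-value ≈ 0.0016
Decision: reject H₀

Answer: t = -3.4285, reject H₀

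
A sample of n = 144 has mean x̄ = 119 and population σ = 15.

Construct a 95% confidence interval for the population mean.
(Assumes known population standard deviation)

Answer: (116.5500, 121.4500)

Derivation:
Confidence level: 95%, α = 0.05
z_0.025 = 1.960
SE = σ/√n = 15/√144 = 1.2500
Margin of error = 1.960 × 1.2500 = 2.4500
CI: x̄ ± margin = 119 ± 2.4500
CI: (116.5500, 121.4500)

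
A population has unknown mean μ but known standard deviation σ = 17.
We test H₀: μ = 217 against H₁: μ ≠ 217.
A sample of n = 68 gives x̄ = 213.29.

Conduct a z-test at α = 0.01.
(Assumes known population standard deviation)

Standard error: SE = σ/√n = 17/√68 = 2.0616
z-statistic: z = (x̄ - μ₀)/SE = (213.29 - 217)/2.0616 = -1.7996
Critical value: ±2.576
p-value = 0.0719
Decision: fail to reject H₀

Answer: z = -1.7996, fail to reject H₀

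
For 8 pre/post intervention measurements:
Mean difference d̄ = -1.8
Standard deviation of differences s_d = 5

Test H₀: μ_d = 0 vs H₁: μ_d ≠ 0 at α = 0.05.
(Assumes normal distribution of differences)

df = n - 1 = 7
SE = s_d/√n = 5/√8 = 1.7678
t = d̄/SE = -1.8/1.7678 = -1.0182
Critical value: t_{0.025,7} = ±2.365
p-value ≈ 0.3425
Decision: fail to reject H₀

Answer: t = -1.0182, fail to reject H₀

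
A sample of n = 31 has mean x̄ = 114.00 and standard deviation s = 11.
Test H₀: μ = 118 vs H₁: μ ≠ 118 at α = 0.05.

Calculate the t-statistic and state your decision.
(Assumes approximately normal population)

df = n - 1 = 30
SE = s/√n = 11/√31 = 1.9757
t = (x̄ - μ₀)/SE = (114.00 - 118)/1.9757 = -2.0246
Critical value: t_{0.025,30} = ±2.042
p-value ≈ 0.0519
Decision: fail to reject H₀

Answer: t = -2.0246, fail to reject H₀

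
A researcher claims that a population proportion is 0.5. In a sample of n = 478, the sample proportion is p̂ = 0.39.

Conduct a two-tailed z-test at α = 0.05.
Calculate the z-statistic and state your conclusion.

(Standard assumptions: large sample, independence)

Answer: z = -4.8100, reject H₀

Derivation:
H₀: p = 0.5, H₁: p ≠ 0.5
Standard error: SE = √(p₀(1-p₀)/n) = √(0.5×0.5/478) = 0.022869
z-statistic: z = (p̂ - p₀)/SE = (0.39 - 0.5)/0.022869 = -4.8100
Critical value: z_0.025 = ±1.960
p-value < 0.0001
Decision: reject H₀ at α = 0.05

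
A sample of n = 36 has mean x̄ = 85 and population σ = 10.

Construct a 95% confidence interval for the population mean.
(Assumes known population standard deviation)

Confidence level: 95%, α = 0.05
z_0.025 = 1.960
SE = σ/√n = 10/√36 = 1.6667
Margin of error = 1.960 × 1.6667 = 3.2667
CI: x̄ ± margin = 85 ± 3.2667
CI: (81.7333, 88.2667)

Answer: (81.7333, 88.2667)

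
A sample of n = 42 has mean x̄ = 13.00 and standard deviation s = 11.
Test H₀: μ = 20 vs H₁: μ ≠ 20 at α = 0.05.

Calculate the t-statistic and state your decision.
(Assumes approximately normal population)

df = n - 1 = 41
SE = s/√n = 11/√42 = 1.6973
t = (x̄ - μ₀)/SE = (13.00 - 20)/1.6973 = -4.1242
Critical value: t_{0.025,41} = ±2.020
p-value ≈ 0.0002
Decision: reject H₀

Answer: t = -4.1242, reject H₀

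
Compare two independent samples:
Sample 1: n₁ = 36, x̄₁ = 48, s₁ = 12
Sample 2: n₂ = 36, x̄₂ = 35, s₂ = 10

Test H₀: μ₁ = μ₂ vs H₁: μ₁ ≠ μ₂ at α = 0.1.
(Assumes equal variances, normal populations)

Pooled variance: s²_p = [35×12² + 35×10²]/(70) = 122.0000
s_p = 11.0454
SE = s_p×√(1/n₁ + 1/n₂) = 11.0454×√(1/36 + 1/36) = 2.6034
t = (x̄₁ - x̄₂)/SE = (48 - 35)/2.6034 = 4.9935
df = 70, t-critical = ±1.667
Decision: reject H₀

Answer: t = 4.9935, reject H₀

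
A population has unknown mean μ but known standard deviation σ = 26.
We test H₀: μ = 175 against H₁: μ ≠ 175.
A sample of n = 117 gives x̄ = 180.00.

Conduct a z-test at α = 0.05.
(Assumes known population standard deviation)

Standard error: SE = σ/√n = 26/√117 = 2.4037
z-statistic: z = (x̄ - μ₀)/SE = (180.00 - 175)/2.4037 = 2.0801
Critical value: ±1.960
p-value = 0.0375
Decision: reject H₀

Answer: z = 2.0801, reject H₀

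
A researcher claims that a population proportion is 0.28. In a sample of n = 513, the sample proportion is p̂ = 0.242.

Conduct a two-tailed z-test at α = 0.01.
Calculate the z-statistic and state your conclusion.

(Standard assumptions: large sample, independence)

Answer: z = -1.9169, fail to reject H₀

Derivation:
H₀: p = 0.28, H₁: p ≠ 0.28
Standard error: SE = √(p₀(1-p₀)/n) = √(0.28×0.72/513) = 0.019824
z-statistic: z = (p̂ - p₀)/SE = (0.242 - 0.28)/0.019824 = -1.9169
Critical value: z_0.005 = ±2.576
p-value = 0.0553
Decision: fail to reject H₀ at α = 0.01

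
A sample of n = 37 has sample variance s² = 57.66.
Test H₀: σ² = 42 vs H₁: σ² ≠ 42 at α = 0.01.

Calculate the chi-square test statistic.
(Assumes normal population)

df = n - 1 = 36
χ² = (n-1)s²/σ₀² = 36×57.66/42 = 49.4229
Critical values: χ²_{0.995,36} = 17.887, χ²_{0.005,36} = 61.581
Rejection region: χ² < 17.887 or χ² > 61.581
Decision: fail to reject H₀

Answer: χ² = 49.4229, fail to reject H₀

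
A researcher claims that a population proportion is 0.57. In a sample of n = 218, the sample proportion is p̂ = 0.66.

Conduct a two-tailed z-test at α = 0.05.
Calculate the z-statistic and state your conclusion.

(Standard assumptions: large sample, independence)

Answer: z = 2.6841, reject H₀

Derivation:
H₀: p = 0.57, H₁: p ≠ 0.57
Standard error: SE = √(p₀(1-p₀)/n) = √(0.57×0.43/218) = 0.033531
z-statistic: z = (p̂ - p₀)/SE = (0.66 - 0.57)/0.033531 = 2.6841
Critical value: z_0.025 = ±1.960
p-value = 0.0073
Decision: reject H₀ at α = 0.05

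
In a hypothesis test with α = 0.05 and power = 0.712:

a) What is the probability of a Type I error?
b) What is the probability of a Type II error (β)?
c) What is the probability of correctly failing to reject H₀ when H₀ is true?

a) Type I error probability = α = 0.05
b) Power = P(reject H₀ | H₁ true) = 1 - β = 0.712, so Type II error probability = β = 1 - Power = 0.288
c) P(fail to reject H₀ | H₀ true) = 1 - α = 0.95

Answer: a) 0.05, b) 0.288, c) 0.95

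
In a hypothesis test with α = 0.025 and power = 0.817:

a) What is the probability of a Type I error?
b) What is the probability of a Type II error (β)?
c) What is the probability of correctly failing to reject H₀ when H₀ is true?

Answer: a) 0.025, b) 0.183, c) 0.975

Derivation:
a) Type I error probability = α = 0.025
b) Power = P(reject H₀ | H₁ true) = 1 - β = 0.817, so Type II error probability = β = 1 - Power = 0.183
c) P(fail to reject H₀ | H₀ true) = 1 - α = 0.975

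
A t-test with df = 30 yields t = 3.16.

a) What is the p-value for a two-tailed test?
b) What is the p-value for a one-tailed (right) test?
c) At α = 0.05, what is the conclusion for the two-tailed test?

Using t-distribution with df = 30:
a) Two-tailed: p = 2×P(T > 3.16) = 0.0036
b) One-tailed: p = P(T > 3.16) = 0.0018
c) 0.0036 < 0.05, reject H₀

Answer: a) 0.0036, b) 0.0018, c) reject H₀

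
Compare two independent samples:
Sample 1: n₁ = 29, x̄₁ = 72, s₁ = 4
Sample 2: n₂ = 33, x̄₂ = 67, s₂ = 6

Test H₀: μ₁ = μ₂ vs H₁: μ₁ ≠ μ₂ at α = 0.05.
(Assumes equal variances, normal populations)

Pooled variance: s²_p = [28×4² + 32×6²]/(60) = 26.6667
s_p = 5.1640
SE = s_p×√(1/n₁ + 1/n₂) = 5.1640×√(1/29 + 1/33) = 1.3144
t = (x̄₁ - x̄₂)/SE = (72 - 67)/1.3144 = 3.8040
df = 60, t-critical = ±2.000
Decision: reject H₀

Answer: t = 3.8040, reject H₀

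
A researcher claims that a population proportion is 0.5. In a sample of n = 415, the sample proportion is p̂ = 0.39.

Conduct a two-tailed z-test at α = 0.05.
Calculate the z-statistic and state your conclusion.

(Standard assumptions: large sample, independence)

H₀: p = 0.5, H₁: p ≠ 0.5
Standard error: SE = √(p₀(1-p₀)/n) = √(0.5×0.5/415) = 0.024544
z-statistic: z = (p̂ - p₀)/SE = (0.39 - 0.5)/0.024544 = -4.4817
Critical value: z_0.025 = ±1.960
p-value < 0.0001
Decision: reject H₀ at α = 0.05

Answer: z = -4.4817, reject H₀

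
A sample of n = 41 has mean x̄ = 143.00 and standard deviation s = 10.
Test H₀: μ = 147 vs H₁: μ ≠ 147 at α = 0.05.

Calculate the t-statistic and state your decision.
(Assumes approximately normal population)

df = n - 1 = 40
SE = s/√n = 10/√41 = 1.5617
t = (x̄ - μ₀)/SE = (143.00 - 147)/1.5617 = -2.5613
Critical value: t_{0.025,40} = ±2.021
p-value ≈ 0.0143
Decision: reject H₀

Answer: t = -2.5613, reject H₀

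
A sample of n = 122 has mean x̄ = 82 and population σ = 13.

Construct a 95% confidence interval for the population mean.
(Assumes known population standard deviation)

Answer: (79.6931, 84.3069)

Derivation:
Confidence level: 95%, α = 0.05
z_0.025 = 1.960
SE = σ/√n = 13/√122 = 1.1770
Margin of error = 1.960 × 1.1770 = 2.3069
CI: x̄ ± margin = 82 ± 2.3069
CI: (79.6931, 84.3069)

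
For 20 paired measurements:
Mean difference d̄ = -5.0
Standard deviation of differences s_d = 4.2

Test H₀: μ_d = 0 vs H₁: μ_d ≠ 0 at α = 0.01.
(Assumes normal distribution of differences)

Answer: t = -5.3242, reject H₀

Derivation:
df = n - 1 = 19
SE = s_d/√n = 4.2/√20 = 0.9391
t = d̄/SE = -5.0/0.9391 = -5.3242
Critical value: t_{0.005,19} = ±2.861
p-value < 0.0001
Decision: reject H₀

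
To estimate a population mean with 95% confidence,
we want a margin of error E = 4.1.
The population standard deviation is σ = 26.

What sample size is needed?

Answer: n = 155

Derivation:
z_0.025 = 1.960
n = (z×σ/E)² = (1.960×26/4.1)²
n = 154.4867
Round up: n = 155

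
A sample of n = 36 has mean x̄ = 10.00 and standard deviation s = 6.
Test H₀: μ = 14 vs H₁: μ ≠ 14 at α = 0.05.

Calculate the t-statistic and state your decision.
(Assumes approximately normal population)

Answer: t = -4.0000, reject H₀

Derivation:
df = n - 1 = 35
SE = s/√n = 6/√36 = 1.0000
t = (x̄ - μ₀)/SE = (10.00 - 14)/1.0000 = -4.0000
Critical value: t_{0.025,35} = ±2.030
p-value ≈ 0.0003
Decision: reject H₀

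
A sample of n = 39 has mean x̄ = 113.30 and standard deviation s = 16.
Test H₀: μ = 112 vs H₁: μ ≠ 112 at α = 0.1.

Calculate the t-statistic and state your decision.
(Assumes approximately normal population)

df = n - 1 = 38
SE = s/√n = 16/√39 = 2.5621
t = (x̄ - μ₀)/SE = (113.30 - 112)/2.5621 = 0.5074
Critical value: t_{0.05,38} = ±1.686
p-value ≈ 0.6148
Decision: fail to reject H₀

Answer: t = 0.5074, fail to reject H₀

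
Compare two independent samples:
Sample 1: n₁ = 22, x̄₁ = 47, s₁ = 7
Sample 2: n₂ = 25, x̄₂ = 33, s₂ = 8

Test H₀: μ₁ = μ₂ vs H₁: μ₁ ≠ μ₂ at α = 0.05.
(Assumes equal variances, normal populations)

Answer: t = 6.3435, reject H₀

Derivation:
Pooled variance: s²_p = [21×7² + 24×8²]/(45) = 57.0000
s_p = 7.5498
SE = s_p×√(1/n₁ + 1/n₂) = 7.5498×√(1/22 + 1/25) = 2.2070
t = (x̄₁ - x̄₂)/SE = (47 - 33)/2.2070 = 6.3435
df = 45, t-critical = ±2.014
Decision: reject H₀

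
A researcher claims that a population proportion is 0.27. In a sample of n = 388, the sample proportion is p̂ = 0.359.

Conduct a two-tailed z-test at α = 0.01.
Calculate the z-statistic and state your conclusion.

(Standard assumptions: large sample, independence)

H₀: p = 0.27, H₁: p ≠ 0.27
Standard error: SE = √(p₀(1-p₀)/n) = √(0.27×0.73/388) = 0.022539
z-statistic: z = (p̂ - p₀)/SE = (0.359 - 0.27)/0.022539 = 3.9487
Critical value: z_0.005 = ±2.576
p-value = 0.0001
Decision: reject H₀ at α = 0.01

Answer: z = 3.9487, reject H₀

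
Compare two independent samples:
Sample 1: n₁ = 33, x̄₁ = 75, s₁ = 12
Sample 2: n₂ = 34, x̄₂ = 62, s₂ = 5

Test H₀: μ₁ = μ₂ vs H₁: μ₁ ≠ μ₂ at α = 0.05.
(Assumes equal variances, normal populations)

Pooled variance: s²_p = [32×12² + 33×5²]/(65) = 83.5846
s_p = 9.1425
SE = s_p×√(1/n₁ + 1/n₂) = 9.1425×√(1/33 + 1/34) = 2.2341
t = (x̄₁ - x̄₂)/SE = (75 - 62)/2.2341 = 5.8189
df = 65, t-critical = ±1.997
Decision: reject H₀

Answer: t = 5.8189, reject H₀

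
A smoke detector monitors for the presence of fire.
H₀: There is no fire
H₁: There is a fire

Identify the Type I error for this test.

Answer: The alarm sounds when there is no fire (false alarm)

Derivation:
Type I error (α): Rejecting H₀ when H₀ is true
Type II error (β): Failing to reject H₀ when H₁ is true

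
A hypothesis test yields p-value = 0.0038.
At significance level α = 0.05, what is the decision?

Compare p-value to α:
0.0038 < 0.05
Decision: reject H₀

Answer: reject H₀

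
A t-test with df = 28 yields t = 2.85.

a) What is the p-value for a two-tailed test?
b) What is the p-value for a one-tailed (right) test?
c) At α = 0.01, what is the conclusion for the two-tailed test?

Answer: a) 0.0081, b) 0.0041, c) reject H₀

Derivation:
Using t-distribution with df = 28:
a) Two-tailed: p = 2×P(T > 2.85) = 0.0081
b) One-tailed: p = P(T > 2.85) = 0.0041
c) 0.0081 < 0.01, reject H₀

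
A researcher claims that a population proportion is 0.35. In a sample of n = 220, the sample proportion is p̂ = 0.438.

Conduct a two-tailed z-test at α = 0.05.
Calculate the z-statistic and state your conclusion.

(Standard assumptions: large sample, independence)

Answer: z = 2.7366, reject H₀

Derivation:
H₀: p = 0.35, H₁: p ≠ 0.35
Standard error: SE = √(p₀(1-p₀)/n) = √(0.35×0.65/220) = 0.032157
z-statistic: z = (p̂ - p₀)/SE = (0.438 - 0.35)/0.032157 = 2.7366
Critical value: z_0.025 = ±1.960
p-value = 0.0062
Decision: reject H₀ at α = 0.05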